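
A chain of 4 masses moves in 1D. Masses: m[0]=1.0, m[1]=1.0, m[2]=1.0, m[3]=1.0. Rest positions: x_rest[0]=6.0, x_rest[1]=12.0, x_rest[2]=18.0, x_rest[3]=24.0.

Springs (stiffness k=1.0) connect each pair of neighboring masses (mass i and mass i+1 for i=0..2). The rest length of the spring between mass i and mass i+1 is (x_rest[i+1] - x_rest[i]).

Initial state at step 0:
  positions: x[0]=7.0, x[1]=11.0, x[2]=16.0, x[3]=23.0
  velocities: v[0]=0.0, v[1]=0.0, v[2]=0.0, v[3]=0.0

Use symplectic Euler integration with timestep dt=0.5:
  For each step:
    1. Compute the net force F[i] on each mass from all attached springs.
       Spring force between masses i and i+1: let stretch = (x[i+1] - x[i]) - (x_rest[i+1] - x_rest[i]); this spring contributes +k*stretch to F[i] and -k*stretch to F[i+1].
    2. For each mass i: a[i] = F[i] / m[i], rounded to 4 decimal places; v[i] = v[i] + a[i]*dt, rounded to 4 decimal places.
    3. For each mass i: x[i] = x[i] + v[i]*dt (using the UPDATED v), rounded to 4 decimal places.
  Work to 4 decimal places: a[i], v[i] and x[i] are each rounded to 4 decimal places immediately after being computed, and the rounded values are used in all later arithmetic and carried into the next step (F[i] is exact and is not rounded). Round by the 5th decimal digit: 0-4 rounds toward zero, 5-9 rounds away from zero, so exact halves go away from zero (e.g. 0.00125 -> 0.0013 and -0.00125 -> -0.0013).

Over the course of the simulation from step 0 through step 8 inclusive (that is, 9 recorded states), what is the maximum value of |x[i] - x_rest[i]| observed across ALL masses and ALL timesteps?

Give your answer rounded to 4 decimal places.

Answer: 2.0001

Derivation:
Step 0: x=[7.0000 11.0000 16.0000 23.0000] v=[0.0000 0.0000 0.0000 0.0000]
Step 1: x=[6.5000 11.2500 16.5000 22.7500] v=[-1.0000 0.5000 1.0000 -0.5000]
Step 2: x=[5.6875 11.6250 17.2500 22.4375] v=[-1.6250 0.7500 1.5000 -0.6250]
Step 3: x=[4.8594 11.9219 17.8907 22.3281] v=[-1.6563 0.5938 1.2813 -0.2188]
Step 4: x=[4.2969 11.9454 18.1485 22.6094] v=[-1.1251 0.0470 0.5156 0.5625]
Step 5: x=[4.1465 11.6076 17.9708 23.2755] v=[-0.3009 -0.6757 -0.3555 1.3321]
Step 6: x=[4.3614 10.9953 17.5284 24.1154] v=[0.4297 -1.2247 -0.8848 1.6798]
Step 7: x=[4.7348 10.3578 17.0995 24.8086] v=[0.7467 -1.2751 -0.8579 1.3863]
Step 8: x=[5.0139 9.9999 16.9124 25.0745] v=[0.5582 -0.7158 -0.3742 0.5318]
Max displacement = 2.0001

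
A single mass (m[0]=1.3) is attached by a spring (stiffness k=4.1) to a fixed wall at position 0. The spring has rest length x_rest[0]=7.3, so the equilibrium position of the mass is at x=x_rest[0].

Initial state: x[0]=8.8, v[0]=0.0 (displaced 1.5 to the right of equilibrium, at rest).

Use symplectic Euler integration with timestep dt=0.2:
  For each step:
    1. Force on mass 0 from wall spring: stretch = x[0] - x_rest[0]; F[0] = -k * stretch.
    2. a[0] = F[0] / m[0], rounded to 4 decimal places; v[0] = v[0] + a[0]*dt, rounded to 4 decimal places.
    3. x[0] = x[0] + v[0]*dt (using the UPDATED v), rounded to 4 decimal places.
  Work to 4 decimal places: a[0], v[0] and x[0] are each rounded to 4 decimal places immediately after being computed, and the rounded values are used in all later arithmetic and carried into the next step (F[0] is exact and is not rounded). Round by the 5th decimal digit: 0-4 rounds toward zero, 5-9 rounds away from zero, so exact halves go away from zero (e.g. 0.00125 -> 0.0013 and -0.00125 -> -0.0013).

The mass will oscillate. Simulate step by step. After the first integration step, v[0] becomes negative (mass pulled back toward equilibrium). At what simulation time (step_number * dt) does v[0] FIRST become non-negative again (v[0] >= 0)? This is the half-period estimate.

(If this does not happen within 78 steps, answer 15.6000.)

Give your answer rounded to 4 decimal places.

Step 0: x=[8.8000] v=[0.0000]
Step 1: x=[8.6108] v=[-0.9462]
Step 2: x=[8.2562] v=[-1.7730]
Step 3: x=[7.7810] v=[-2.3761]
Step 4: x=[7.2451] v=[-2.6795]
Step 5: x=[6.7161] v=[-2.6449]
Step 6: x=[6.2608] v=[-2.2766]
Step 7: x=[5.9366] v=[-1.6211]
Step 8: x=[5.7844] v=[-0.7611]
Step 9: x=[5.8234] v=[0.1949]
First v>=0 after going negative at step 9, time=1.8000

Answer: 1.8000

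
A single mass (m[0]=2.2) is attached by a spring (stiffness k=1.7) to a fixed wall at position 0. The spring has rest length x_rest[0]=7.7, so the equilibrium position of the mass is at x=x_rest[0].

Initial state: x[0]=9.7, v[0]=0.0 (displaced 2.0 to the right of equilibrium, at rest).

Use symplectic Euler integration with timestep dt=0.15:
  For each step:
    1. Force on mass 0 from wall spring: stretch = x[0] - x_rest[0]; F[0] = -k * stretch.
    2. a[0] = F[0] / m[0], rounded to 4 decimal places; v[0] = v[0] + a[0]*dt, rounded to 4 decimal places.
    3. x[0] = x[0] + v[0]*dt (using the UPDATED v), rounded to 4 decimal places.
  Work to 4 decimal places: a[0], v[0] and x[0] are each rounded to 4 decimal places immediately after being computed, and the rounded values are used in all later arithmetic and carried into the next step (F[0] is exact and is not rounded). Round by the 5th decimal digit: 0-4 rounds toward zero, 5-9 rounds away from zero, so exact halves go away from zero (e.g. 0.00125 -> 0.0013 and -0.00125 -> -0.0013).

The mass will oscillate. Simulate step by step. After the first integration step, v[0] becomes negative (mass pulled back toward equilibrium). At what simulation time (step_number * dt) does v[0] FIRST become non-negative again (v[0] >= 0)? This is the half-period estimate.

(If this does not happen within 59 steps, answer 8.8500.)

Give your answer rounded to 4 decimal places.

Answer: 3.6000

Derivation:
Step 0: x=[9.7000] v=[0.0000]
Step 1: x=[9.6652] v=[-0.2318]
Step 2: x=[9.5963] v=[-0.4596]
Step 3: x=[9.4944] v=[-0.6794]
Step 4: x=[9.3613] v=[-0.8874]
Step 5: x=[9.1993] v=[-1.0800]
Step 6: x=[9.0112] v=[-1.2538]
Step 7: x=[8.8003] v=[-1.4058]
Step 8: x=[8.5703] v=[-1.5333]
Step 9: x=[8.3252] v=[-1.6342]
Step 10: x=[8.0692] v=[-1.7067]
Step 11: x=[7.8068] v=[-1.7495]
Step 12: x=[7.5425] v=[-1.7619]
Step 13: x=[7.2810] v=[-1.7436]
Step 14: x=[7.0268] v=[-1.6950]
Step 15: x=[6.7843] v=[-1.6170]
Step 16: x=[6.5577] v=[-1.5109]
Step 17: x=[6.3509] v=[-1.3785]
Step 18: x=[6.1676] v=[-1.2221]
Step 19: x=[6.0109] v=[-1.0445]
Step 20: x=[5.8836] v=[-0.8487]
Step 21: x=[5.7879] v=[-0.6382]
Step 22: x=[5.7254] v=[-0.4166]
Step 23: x=[5.6972] v=[-0.1877]
Step 24: x=[5.7039] v=[0.0444]
First v>=0 after going negative at step 24, time=3.6000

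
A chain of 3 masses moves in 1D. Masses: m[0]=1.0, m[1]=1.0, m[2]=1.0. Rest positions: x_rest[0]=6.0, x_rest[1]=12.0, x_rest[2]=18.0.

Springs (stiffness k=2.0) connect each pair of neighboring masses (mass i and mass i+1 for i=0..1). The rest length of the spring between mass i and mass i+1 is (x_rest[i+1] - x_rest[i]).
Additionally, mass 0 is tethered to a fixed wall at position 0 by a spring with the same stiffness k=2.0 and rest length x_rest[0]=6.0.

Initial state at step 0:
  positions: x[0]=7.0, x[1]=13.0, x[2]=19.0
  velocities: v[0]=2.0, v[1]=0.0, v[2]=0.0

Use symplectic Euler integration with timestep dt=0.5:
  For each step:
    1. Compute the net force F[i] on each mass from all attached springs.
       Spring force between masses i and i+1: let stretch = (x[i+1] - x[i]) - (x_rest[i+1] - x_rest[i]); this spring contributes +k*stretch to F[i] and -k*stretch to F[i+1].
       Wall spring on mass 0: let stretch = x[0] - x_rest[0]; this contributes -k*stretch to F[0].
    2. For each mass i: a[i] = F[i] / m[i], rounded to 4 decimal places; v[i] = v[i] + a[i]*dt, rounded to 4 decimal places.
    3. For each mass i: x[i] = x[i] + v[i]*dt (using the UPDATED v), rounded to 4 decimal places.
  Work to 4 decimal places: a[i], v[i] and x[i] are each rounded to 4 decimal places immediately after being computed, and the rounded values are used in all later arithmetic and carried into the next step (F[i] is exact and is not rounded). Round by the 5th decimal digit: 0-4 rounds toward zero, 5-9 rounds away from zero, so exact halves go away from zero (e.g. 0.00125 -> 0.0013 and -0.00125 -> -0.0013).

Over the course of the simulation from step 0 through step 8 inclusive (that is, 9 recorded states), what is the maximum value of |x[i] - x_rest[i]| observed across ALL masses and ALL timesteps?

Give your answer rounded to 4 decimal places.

Answer: 1.5000

Derivation:
Step 0: x=[7.0000 13.0000 19.0000] v=[2.0000 0.0000 0.0000]
Step 1: x=[7.5000 13.0000 19.0000] v=[1.0000 0.0000 0.0000]
Step 2: x=[7.0000 13.2500 19.0000] v=[-1.0000 0.5000 0.0000]
Step 3: x=[6.1250 13.2500 19.1250] v=[-1.7500 0.0000 0.2500]
Step 4: x=[5.7500 12.6250 19.3125] v=[-0.7500 -1.2500 0.3750]
Step 5: x=[5.9375 11.9063 19.1563] v=[0.3750 -1.4375 -0.3125]
Step 6: x=[6.1407 11.8282 18.3751] v=[0.4063 -0.1563 -1.5625]
Step 7: x=[6.1173 12.1798 17.3204] v=[-0.0469 0.7031 -2.1094]
Step 8: x=[6.0665 12.0704 16.6954] v=[-0.1017 -0.2188 -1.2500]
Max displacement = 1.5000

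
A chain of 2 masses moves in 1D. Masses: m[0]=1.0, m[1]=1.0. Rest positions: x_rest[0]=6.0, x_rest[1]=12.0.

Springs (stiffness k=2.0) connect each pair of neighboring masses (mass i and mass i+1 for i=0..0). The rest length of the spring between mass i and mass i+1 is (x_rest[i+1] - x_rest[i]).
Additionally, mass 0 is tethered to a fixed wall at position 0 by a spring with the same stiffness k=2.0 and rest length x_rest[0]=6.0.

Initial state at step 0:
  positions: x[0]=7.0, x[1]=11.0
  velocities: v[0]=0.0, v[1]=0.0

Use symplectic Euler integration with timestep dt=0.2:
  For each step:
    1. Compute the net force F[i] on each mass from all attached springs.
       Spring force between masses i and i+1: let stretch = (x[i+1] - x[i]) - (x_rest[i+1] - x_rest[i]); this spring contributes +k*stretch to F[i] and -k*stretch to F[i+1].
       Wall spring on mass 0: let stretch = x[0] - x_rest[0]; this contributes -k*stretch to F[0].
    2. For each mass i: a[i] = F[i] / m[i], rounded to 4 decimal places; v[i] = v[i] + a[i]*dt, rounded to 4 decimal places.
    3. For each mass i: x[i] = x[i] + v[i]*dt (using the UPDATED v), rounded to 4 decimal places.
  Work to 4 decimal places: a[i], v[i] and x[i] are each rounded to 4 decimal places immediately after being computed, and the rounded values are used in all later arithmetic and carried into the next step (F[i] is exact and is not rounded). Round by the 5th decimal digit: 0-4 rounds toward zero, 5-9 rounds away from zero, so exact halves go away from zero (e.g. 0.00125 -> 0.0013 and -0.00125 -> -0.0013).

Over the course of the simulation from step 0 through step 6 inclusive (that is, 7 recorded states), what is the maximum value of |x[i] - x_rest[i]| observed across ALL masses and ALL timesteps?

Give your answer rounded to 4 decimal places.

Answer: 1.2629

Derivation:
Step 0: x=[7.0000 11.0000] v=[0.0000 0.0000]
Step 1: x=[6.7600 11.1600] v=[-1.2000 0.8000]
Step 2: x=[6.3312 11.4480] v=[-2.1440 1.4400]
Step 3: x=[5.8052 11.8067] v=[-2.6298 1.7933]
Step 4: x=[5.2949 12.1652] v=[-2.5513 1.7927]
Step 5: x=[4.9107 12.4541] v=[-1.9211 1.4446]
Step 6: x=[4.7371 12.6195] v=[-0.8680 0.8272]
Max displacement = 1.2629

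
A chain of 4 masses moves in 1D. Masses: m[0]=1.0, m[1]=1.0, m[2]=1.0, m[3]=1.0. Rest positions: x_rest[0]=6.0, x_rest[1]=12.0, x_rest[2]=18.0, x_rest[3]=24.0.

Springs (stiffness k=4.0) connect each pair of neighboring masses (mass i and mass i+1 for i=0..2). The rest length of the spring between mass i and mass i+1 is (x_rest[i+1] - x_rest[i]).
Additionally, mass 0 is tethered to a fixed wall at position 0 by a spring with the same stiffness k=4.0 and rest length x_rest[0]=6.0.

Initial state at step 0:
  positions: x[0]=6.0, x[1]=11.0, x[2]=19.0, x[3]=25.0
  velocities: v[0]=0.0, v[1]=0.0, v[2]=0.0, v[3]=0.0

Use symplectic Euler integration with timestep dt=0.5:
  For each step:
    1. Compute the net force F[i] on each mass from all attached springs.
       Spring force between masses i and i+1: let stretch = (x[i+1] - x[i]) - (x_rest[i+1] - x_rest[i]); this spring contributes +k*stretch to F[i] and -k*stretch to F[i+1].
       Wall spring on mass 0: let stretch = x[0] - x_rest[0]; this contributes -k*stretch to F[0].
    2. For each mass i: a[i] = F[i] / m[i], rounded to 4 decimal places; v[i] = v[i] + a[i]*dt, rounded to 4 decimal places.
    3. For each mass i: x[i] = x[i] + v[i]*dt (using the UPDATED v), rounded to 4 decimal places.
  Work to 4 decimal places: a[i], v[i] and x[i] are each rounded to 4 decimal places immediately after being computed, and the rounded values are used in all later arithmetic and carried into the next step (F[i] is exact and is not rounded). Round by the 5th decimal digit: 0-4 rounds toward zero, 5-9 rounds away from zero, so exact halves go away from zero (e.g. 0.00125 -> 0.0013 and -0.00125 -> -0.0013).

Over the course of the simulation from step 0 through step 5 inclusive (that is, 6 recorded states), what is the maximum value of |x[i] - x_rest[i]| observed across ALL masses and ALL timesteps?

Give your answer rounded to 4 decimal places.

Step 0: x=[6.0000 11.0000 19.0000 25.0000] v=[0.0000 0.0000 0.0000 0.0000]
Step 1: x=[5.0000 14.0000 17.0000 25.0000] v=[-2.0000 6.0000 -4.0000 0.0000]
Step 2: x=[8.0000 11.0000 20.0000 23.0000] v=[6.0000 -6.0000 6.0000 -4.0000]
Step 3: x=[6.0000 14.0000 17.0000 24.0000] v=[-4.0000 6.0000 -6.0000 2.0000]
Step 4: x=[6.0000 12.0000 18.0000 24.0000] v=[0.0000 -4.0000 2.0000 0.0000]
Step 5: x=[6.0000 10.0000 19.0000 24.0000] v=[0.0000 -4.0000 2.0000 0.0000]
Max displacement = 2.0000

Answer: 2.0000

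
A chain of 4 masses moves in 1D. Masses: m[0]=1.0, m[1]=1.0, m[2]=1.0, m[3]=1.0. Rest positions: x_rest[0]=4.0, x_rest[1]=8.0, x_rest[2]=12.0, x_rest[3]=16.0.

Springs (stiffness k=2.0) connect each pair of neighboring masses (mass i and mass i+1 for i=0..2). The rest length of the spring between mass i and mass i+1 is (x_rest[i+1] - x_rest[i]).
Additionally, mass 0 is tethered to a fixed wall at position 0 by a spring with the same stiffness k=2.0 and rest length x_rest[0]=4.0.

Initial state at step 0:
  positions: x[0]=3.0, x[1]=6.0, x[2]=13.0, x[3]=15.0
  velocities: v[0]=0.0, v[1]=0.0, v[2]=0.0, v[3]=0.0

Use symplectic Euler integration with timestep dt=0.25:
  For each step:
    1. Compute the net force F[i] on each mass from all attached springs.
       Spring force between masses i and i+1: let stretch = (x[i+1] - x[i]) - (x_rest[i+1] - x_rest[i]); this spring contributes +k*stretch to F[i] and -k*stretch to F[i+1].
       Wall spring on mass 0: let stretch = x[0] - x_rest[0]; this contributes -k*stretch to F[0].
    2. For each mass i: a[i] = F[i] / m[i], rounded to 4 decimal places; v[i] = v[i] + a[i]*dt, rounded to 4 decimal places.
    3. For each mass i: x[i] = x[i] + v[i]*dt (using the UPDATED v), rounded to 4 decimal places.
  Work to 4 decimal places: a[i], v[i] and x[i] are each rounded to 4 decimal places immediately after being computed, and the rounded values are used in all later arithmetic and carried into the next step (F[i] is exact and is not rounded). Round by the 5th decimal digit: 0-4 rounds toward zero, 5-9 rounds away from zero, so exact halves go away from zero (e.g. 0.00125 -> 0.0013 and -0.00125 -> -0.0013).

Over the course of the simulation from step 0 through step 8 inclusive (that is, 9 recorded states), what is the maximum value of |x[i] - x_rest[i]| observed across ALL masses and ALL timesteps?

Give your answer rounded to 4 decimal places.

Answer: 2.1687

Derivation:
Step 0: x=[3.0000 6.0000 13.0000 15.0000] v=[0.0000 0.0000 0.0000 0.0000]
Step 1: x=[3.0000 6.5000 12.3750 15.2500] v=[0.0000 2.0000 -2.5000 1.0000]
Step 2: x=[3.0625 7.2969 11.3750 15.6406] v=[0.2500 3.1875 -4.0000 1.5625]
Step 3: x=[3.2715 8.0743 10.3984 15.9980] v=[0.8360 3.1094 -3.9063 1.4297]
Step 4: x=[3.6719 8.5418 9.8313 16.1555] v=[1.6017 1.8701 -2.2686 0.6299]
Step 5: x=[4.2221 8.5618 9.8935 16.0225] v=[2.2007 0.0799 0.2488 -0.5322]
Step 6: x=[4.7870 8.2058 10.5554 15.6233] v=[2.2595 -1.4241 2.6475 -1.5967]
Step 7: x=[5.1809 7.7161 11.5571 15.0906] v=[1.5754 -1.9587 4.0067 -2.1307]
Step 8: x=[5.2441 7.3897 12.5204 14.6162] v=[0.2526 -1.3058 3.8530 -1.8975]
Max displacement = 2.1687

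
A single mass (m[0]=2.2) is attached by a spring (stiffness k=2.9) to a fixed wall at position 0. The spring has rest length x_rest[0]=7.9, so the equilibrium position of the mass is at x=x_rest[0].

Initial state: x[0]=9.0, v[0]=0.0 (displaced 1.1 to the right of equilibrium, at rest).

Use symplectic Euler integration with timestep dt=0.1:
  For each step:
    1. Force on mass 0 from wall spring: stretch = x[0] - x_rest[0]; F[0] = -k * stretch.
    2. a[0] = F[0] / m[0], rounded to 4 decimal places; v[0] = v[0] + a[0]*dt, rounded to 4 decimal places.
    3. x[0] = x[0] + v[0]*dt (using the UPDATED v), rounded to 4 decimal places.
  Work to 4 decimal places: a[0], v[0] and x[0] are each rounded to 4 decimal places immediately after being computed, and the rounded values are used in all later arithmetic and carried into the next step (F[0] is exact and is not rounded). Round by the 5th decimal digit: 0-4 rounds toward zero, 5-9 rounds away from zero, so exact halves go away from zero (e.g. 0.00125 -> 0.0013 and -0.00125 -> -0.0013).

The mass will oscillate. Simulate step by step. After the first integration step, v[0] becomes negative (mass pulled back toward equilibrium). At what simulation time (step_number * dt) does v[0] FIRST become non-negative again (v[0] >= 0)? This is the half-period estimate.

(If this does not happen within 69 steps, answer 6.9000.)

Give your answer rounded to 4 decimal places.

Answer: 2.8000

Derivation:
Step 0: x=[9.0000] v=[0.0000]
Step 1: x=[8.9855] v=[-0.1450]
Step 2: x=[8.9567] v=[-0.2881]
Step 3: x=[8.9140] v=[-0.4274]
Step 4: x=[8.8579] v=[-0.5611]
Step 5: x=[8.7892] v=[-0.6874]
Step 6: x=[8.7087] v=[-0.8046]
Step 7: x=[8.6176] v=[-0.9112]
Step 8: x=[8.5170] v=[-1.0058]
Step 9: x=[8.4083] v=[-1.0871]
Step 10: x=[8.2929] v=[-1.1541]
Step 11: x=[8.1723] v=[-1.2059]
Step 12: x=[8.0481] v=[-1.2418]
Step 13: x=[7.9220] v=[-1.2613]
Step 14: x=[7.7956] v=[-1.2642]
Step 15: x=[7.6706] v=[-1.2504]
Step 16: x=[7.5486] v=[-1.2202]
Step 17: x=[7.4312] v=[-1.1739]
Step 18: x=[7.3200] v=[-1.1121]
Step 19: x=[7.2164] v=[-1.0357]
Step 20: x=[7.1218] v=[-0.9456]
Step 21: x=[7.0375] v=[-0.8430]
Step 22: x=[6.9646] v=[-0.7293]
Step 23: x=[6.9040] v=[-0.6060]
Step 24: x=[6.8565] v=[-0.4747]
Step 25: x=[6.8228] v=[-0.3372]
Step 26: x=[6.8033] v=[-0.1952]
Step 27: x=[6.7982] v=[-0.0506]
Step 28: x=[6.8077] v=[0.0946]
First v>=0 after going negative at step 28, time=2.8000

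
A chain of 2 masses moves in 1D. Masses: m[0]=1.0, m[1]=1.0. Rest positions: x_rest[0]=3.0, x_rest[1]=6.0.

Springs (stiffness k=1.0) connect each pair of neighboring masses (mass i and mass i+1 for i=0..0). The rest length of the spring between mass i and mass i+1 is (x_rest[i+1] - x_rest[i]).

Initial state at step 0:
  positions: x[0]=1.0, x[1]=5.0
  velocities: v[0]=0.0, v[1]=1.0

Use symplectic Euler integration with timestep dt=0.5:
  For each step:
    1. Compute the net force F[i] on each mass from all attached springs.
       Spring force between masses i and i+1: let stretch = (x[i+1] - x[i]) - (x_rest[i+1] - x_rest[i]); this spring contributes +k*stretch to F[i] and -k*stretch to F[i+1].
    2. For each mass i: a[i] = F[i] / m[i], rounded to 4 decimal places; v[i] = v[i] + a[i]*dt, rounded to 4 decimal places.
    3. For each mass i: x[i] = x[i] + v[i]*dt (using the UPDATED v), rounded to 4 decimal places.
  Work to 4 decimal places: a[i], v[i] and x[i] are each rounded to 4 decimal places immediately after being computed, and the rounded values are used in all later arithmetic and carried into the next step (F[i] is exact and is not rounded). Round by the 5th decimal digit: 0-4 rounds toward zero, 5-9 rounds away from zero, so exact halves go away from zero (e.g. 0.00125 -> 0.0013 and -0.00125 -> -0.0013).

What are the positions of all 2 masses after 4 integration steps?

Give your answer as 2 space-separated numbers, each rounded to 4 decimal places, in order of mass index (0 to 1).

Answer: 2.9375 5.0625

Derivation:
Step 0: x=[1.0000 5.0000] v=[0.0000 1.0000]
Step 1: x=[1.2500 5.2500] v=[0.5000 0.5000]
Step 2: x=[1.7500 5.2500] v=[1.0000 0.0000]
Step 3: x=[2.3750 5.1250] v=[1.2500 -0.2500]
Step 4: x=[2.9375 5.0625] v=[1.1250 -0.1250]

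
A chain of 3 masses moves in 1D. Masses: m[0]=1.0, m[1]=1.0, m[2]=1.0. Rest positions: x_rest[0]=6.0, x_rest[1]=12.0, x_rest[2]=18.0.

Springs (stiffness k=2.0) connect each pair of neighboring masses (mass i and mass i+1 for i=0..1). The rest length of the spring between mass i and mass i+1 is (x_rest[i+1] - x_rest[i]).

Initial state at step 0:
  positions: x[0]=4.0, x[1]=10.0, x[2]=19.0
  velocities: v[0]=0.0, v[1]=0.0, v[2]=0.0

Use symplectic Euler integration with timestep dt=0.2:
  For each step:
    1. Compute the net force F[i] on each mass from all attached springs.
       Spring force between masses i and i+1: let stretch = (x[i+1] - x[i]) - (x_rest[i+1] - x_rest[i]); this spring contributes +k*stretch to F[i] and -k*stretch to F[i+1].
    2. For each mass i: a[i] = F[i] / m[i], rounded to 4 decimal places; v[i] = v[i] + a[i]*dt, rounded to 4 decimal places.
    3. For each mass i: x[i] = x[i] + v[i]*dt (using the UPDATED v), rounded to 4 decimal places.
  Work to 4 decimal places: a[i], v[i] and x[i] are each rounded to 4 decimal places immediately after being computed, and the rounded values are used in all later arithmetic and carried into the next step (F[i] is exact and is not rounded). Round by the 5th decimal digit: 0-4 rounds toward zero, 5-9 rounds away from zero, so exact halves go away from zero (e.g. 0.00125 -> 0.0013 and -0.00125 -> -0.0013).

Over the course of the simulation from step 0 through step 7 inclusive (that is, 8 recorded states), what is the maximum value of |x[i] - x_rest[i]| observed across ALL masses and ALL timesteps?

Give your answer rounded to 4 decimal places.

Step 0: x=[4.0000 10.0000 19.0000] v=[0.0000 0.0000 0.0000]
Step 1: x=[4.0000 10.2400 18.7600] v=[0.0000 1.2000 -1.2000]
Step 2: x=[4.0192 10.6624 18.3184] v=[0.0960 2.1120 -2.2080]
Step 3: x=[4.0899 11.1658 17.7443] v=[0.3533 2.5171 -2.8704]
Step 4: x=[4.2466 11.6294 17.1239] v=[0.7837 2.3181 -3.1018]
Step 5: x=[4.5140 11.9420 16.5440] v=[1.3368 1.5628 -2.8996]
Step 6: x=[4.8956 12.0285 16.0759] v=[1.9080 0.4324 -2.3404]
Step 7: x=[5.3678 11.8681 15.7640] v=[2.3612 -0.8018 -1.5594]
Max displacement = 2.2360

Answer: 2.2360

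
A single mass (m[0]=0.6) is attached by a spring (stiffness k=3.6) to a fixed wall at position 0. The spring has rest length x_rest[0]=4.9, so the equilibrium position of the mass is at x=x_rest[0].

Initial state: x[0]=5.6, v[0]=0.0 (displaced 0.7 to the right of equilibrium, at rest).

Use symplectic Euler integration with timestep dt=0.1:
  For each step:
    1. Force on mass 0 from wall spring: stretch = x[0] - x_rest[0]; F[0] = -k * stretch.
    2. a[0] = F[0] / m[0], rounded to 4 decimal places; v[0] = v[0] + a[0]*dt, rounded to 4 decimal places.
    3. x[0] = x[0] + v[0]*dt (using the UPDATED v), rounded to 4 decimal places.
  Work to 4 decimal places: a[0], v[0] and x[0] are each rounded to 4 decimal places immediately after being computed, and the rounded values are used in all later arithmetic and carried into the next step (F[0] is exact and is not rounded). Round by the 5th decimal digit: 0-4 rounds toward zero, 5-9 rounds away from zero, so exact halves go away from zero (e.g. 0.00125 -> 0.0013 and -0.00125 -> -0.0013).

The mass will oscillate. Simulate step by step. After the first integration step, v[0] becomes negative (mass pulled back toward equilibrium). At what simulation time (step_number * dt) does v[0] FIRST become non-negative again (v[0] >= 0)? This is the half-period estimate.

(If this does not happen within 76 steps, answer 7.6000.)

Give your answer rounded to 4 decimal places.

Step 0: x=[5.6000] v=[0.0000]
Step 1: x=[5.5580] v=[-0.4200]
Step 2: x=[5.4765] v=[-0.8148]
Step 3: x=[5.3604] v=[-1.1607]
Step 4: x=[5.2167] v=[-1.4369]
Step 5: x=[5.0540] v=[-1.6269]
Step 6: x=[4.8821] v=[-1.7193]
Step 7: x=[4.7112] v=[-1.7086]
Step 8: x=[4.5517] v=[-1.5953]
Step 9: x=[4.4131] v=[-1.3863]
Step 10: x=[4.3037] v=[-1.0942]
Step 11: x=[4.2301] v=[-0.7364]
Step 12: x=[4.1967] v=[-0.3345]
Step 13: x=[4.2055] v=[0.0875]
First v>=0 after going negative at step 13, time=1.3000

Answer: 1.3000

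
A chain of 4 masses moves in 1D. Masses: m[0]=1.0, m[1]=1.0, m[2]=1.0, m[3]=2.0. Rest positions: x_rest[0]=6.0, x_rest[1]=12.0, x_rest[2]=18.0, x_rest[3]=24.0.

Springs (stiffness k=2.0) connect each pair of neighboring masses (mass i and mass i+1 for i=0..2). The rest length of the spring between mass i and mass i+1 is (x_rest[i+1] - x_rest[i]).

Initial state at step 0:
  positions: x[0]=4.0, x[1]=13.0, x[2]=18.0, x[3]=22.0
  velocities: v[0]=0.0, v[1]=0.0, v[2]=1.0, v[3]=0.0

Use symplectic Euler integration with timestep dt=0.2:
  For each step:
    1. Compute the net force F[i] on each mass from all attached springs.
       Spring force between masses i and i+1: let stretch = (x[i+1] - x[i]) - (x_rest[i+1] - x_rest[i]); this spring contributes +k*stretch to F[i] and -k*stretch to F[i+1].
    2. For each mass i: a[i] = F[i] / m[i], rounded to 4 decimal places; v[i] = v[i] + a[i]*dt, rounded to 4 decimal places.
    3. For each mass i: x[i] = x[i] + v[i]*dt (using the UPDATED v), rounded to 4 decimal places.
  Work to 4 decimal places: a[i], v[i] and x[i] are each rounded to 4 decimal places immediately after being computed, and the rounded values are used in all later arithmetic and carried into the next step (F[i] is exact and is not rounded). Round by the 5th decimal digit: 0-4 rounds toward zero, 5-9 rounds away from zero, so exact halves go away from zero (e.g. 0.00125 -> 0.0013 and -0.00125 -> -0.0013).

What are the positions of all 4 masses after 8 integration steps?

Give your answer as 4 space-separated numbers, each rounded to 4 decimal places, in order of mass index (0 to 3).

Step 0: x=[4.0000 13.0000 18.0000 22.0000] v=[0.0000 0.0000 1.0000 0.0000]
Step 1: x=[4.2400 12.6800 18.1200 22.0800] v=[1.2000 -1.6000 0.6000 0.4000]
Step 2: x=[4.6752 12.1200 18.1216 22.2416] v=[2.1760 -2.8000 0.0080 0.8080]
Step 3: x=[5.2260 11.4445 17.9727 22.4784] v=[2.7539 -3.3773 -0.7446 1.1840]
Step 4: x=[5.7943 10.7938 17.6620 22.7750] v=[2.8413 -3.2534 -1.5536 1.4829]
Step 5: x=[6.2825 10.2926 17.2109 23.1071] v=[2.4411 -2.5059 -2.2557 1.6603]
Step 6: x=[6.6115 10.0241 16.6780 23.4433] v=[1.6451 -1.3426 -2.6645 1.6811]
Step 7: x=[6.7335 10.0149 16.1540 23.7489] v=[0.6101 -0.0461 -2.6199 1.5280]
Step 8: x=[6.6380 10.2343 15.7465 23.9907] v=[-0.4773 1.0970 -2.0376 1.2090]

Answer: 6.6380 10.2343 15.7465 23.9907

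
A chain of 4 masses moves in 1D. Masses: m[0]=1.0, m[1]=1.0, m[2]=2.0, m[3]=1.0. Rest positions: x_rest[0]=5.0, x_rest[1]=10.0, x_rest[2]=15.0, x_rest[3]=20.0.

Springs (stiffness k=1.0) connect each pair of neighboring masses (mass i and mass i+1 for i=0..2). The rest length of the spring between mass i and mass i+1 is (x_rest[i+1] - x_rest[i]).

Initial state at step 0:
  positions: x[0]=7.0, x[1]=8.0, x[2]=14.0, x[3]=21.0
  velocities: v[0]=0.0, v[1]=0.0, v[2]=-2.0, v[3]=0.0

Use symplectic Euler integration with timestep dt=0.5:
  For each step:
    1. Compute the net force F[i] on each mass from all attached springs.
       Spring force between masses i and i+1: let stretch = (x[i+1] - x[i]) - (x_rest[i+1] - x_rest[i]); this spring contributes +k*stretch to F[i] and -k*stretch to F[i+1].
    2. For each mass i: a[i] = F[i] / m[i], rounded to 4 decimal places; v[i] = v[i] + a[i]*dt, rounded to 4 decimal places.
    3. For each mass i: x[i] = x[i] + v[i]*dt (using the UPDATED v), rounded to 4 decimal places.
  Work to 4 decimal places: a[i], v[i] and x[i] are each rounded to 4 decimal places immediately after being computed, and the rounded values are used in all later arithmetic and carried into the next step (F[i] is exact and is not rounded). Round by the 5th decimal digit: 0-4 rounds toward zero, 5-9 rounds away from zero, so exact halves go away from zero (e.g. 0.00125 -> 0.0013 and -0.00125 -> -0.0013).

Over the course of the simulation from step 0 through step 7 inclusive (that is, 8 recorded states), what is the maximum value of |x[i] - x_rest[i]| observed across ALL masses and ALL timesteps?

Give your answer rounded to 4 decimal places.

Step 0: x=[7.0000 8.0000 14.0000 21.0000] v=[0.0000 0.0000 -2.0000 0.0000]
Step 1: x=[6.0000 9.2500 13.1250 20.5000] v=[-2.0000 2.5000 -1.7500 -1.0000]
Step 2: x=[4.5625 10.6563 12.6875 19.4063] v=[-2.8750 2.8125 -0.8750 -2.1875]
Step 3: x=[3.3985 11.0469 12.8360 17.8829] v=[-2.3281 0.7812 0.2969 -3.0469]
Step 4: x=[2.8966 9.9727 13.3917 16.3477] v=[-1.0039 -2.1485 1.1114 -3.0704]
Step 5: x=[2.9137 7.9842 13.8896 15.3235] v=[0.0342 -3.9771 0.9957 -2.0484]
Step 6: x=[2.9485 6.2044 13.8285 15.1908] v=[0.0695 -3.5597 -0.1222 -0.2654]
Step 7: x=[2.5472 5.5166 12.9847 15.9676] v=[-0.8026 -1.3756 -1.6877 1.5535]
Max displacement = 4.8092

Answer: 4.8092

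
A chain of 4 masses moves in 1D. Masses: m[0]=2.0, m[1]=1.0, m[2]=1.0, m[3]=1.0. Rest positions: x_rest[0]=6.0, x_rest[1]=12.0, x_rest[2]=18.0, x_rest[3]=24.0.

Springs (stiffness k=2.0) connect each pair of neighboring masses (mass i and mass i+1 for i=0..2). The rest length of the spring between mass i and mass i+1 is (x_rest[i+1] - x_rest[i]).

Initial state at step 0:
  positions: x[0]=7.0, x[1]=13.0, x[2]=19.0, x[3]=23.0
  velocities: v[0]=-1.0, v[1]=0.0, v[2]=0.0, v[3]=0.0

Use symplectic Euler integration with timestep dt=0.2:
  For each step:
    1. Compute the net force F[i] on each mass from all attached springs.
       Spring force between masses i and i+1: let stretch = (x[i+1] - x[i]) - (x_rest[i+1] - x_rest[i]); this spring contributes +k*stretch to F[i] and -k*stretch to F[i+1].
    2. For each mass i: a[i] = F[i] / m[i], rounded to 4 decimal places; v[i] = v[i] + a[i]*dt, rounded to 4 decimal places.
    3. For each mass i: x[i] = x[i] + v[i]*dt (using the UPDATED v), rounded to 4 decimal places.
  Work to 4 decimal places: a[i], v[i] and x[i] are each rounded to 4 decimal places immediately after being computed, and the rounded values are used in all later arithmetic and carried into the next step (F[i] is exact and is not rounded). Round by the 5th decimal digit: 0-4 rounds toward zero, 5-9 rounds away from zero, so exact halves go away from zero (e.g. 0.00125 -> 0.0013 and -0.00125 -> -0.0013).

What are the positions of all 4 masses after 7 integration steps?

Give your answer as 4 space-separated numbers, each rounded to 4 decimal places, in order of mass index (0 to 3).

Step 0: x=[7.0000 13.0000 19.0000 23.0000] v=[-1.0000 0.0000 0.0000 0.0000]
Step 1: x=[6.8000 13.0000 18.8400 23.1600] v=[-1.0000 0.0000 -0.8000 0.8000]
Step 2: x=[6.6080 12.9712 18.5584 23.4544] v=[-0.9600 -0.1440 -1.4080 1.4720]
Step 3: x=[6.4305 12.8803 18.2215 23.8371] v=[-0.8874 -0.4544 -1.6845 1.9136]
Step 4: x=[6.2710 12.7007 17.9066 24.2506] v=[-0.7974 -0.8978 -1.5747 2.0674]
Step 5: x=[6.1287 12.4232 17.6827 24.6366] v=[-0.7115 -1.3873 -1.1195 1.9298]
Step 6: x=[5.9982 12.0629 17.5944 24.9462] v=[-0.6526 -1.8013 -0.4417 1.5482]
Step 7: x=[5.8703 11.6600 17.6517 25.1477] v=[-0.6397 -2.0146 0.2864 1.0075]

Answer: 5.8703 11.6600 17.6517 25.1477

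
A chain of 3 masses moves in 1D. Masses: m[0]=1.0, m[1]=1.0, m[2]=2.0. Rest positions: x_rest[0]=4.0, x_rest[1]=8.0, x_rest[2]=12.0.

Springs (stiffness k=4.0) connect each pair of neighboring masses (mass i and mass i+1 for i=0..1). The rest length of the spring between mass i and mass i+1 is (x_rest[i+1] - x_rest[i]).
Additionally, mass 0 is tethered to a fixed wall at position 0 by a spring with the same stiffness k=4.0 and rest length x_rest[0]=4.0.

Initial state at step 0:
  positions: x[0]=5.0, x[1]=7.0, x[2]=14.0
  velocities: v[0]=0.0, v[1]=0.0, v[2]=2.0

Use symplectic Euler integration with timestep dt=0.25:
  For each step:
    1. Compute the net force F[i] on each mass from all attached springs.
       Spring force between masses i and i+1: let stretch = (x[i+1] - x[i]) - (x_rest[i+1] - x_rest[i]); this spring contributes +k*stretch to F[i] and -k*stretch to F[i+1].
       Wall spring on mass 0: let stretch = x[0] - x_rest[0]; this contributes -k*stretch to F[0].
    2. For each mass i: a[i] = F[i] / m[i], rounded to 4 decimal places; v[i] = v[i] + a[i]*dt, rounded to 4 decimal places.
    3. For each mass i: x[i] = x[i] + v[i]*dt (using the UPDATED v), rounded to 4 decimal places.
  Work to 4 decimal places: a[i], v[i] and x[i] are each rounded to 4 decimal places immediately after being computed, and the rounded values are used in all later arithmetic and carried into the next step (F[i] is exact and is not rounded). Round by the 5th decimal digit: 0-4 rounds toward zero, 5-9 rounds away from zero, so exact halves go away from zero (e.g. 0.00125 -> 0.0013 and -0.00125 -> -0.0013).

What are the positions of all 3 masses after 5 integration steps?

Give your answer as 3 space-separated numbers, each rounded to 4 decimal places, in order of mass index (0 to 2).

Step 0: x=[5.0000 7.0000 14.0000] v=[0.0000 0.0000 2.0000]
Step 1: x=[4.2500 8.2500 14.1250] v=[-3.0000 5.0000 0.5000]
Step 2: x=[3.4375 9.9688 14.0156] v=[-3.2500 6.8750 -0.4375]
Step 3: x=[3.3985 11.0664 13.9004] v=[-0.1562 4.3905 -0.4609]
Step 4: x=[4.4268 10.9556 13.9309] v=[4.1132 -0.4434 0.1221]
Step 5: x=[5.9806 9.9564 14.0895] v=[6.2152 -3.9969 0.6345]

Answer: 5.9806 9.9564 14.0895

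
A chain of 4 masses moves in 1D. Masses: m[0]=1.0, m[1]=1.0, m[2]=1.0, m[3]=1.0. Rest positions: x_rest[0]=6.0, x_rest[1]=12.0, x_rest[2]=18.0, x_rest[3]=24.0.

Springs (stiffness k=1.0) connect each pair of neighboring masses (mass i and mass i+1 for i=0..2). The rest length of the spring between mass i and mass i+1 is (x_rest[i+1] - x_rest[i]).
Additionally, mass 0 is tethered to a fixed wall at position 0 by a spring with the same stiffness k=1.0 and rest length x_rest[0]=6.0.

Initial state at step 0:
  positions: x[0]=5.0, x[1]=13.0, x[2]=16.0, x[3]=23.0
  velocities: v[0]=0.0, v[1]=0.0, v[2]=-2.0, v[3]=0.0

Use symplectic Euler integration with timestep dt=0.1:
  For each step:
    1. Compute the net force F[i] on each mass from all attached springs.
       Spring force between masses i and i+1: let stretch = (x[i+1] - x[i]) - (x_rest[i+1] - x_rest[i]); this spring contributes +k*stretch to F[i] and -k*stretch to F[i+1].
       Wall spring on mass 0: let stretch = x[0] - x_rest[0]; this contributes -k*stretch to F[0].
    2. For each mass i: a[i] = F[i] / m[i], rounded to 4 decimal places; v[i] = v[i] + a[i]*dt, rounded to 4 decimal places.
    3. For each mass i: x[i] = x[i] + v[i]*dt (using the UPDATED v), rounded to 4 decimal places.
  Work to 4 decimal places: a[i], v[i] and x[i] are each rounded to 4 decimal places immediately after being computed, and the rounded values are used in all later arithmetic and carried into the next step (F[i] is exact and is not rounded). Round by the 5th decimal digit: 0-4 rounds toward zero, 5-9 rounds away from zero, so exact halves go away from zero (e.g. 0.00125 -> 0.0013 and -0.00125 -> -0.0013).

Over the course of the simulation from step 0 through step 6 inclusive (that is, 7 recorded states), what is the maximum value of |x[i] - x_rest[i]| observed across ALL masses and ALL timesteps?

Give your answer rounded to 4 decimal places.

Step 0: x=[5.0000 13.0000 16.0000 23.0000] v=[0.0000 0.0000 -2.0000 0.0000]
Step 1: x=[5.0300 12.9500 15.8400 22.9900] v=[0.3000 -0.5000 -1.6000 -0.1000]
Step 2: x=[5.0889 12.8497 15.7226 22.9685] v=[0.5890 -1.0030 -1.1740 -0.2150]
Step 3: x=[5.1745 12.7005 15.6489 22.9345] v=[0.8562 -1.4918 -0.7367 -0.3396]
Step 4: x=[5.2836 12.5055 15.6186 22.8877] v=[1.0914 -1.9496 -0.3030 -0.4682]
Step 5: x=[5.4121 12.2695 15.6299 22.8282] v=[1.2852 -2.3605 0.1126 -0.5951]
Step 6: x=[5.5551 11.9985 15.6795 22.7567] v=[1.4297 -2.7102 0.4964 -0.7149]
Max displacement = 2.3814

Answer: 2.3814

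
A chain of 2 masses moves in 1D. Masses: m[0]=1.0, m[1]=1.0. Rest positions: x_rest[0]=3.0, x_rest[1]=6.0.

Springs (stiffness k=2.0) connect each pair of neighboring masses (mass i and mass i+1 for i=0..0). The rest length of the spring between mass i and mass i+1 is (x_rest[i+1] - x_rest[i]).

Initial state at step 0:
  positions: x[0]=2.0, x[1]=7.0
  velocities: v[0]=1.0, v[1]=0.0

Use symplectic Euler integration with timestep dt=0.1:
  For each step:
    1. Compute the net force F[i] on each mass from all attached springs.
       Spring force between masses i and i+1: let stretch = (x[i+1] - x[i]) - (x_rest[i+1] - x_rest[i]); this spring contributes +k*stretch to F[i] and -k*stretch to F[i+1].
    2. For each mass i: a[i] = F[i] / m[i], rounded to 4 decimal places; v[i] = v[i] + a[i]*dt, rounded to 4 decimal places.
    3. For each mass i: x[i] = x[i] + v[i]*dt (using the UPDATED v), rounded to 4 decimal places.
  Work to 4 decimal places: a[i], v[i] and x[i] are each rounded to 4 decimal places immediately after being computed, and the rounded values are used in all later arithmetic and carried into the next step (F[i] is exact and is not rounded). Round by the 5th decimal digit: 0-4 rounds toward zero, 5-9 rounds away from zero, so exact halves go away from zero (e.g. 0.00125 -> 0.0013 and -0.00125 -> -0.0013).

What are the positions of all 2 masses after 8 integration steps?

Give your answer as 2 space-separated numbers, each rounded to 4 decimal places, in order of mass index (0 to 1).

Step 0: x=[2.0000 7.0000] v=[1.0000 0.0000]
Step 1: x=[2.1400 6.9600] v=[1.4000 -0.4000]
Step 2: x=[2.3164 6.8836] v=[1.7640 -0.7640]
Step 3: x=[2.5241 6.7759] v=[2.0774 -1.0774]
Step 4: x=[2.7569 6.6431] v=[2.3278 -1.3278]
Step 5: x=[3.0074 6.4926] v=[2.5050 -1.5050]
Step 6: x=[3.2676 6.3324] v=[2.6020 -1.6020]
Step 7: x=[3.5291 6.1709] v=[2.6150 -1.6150]
Step 8: x=[3.7834 6.0166] v=[2.5434 -1.5434]

Answer: 3.7834 6.0166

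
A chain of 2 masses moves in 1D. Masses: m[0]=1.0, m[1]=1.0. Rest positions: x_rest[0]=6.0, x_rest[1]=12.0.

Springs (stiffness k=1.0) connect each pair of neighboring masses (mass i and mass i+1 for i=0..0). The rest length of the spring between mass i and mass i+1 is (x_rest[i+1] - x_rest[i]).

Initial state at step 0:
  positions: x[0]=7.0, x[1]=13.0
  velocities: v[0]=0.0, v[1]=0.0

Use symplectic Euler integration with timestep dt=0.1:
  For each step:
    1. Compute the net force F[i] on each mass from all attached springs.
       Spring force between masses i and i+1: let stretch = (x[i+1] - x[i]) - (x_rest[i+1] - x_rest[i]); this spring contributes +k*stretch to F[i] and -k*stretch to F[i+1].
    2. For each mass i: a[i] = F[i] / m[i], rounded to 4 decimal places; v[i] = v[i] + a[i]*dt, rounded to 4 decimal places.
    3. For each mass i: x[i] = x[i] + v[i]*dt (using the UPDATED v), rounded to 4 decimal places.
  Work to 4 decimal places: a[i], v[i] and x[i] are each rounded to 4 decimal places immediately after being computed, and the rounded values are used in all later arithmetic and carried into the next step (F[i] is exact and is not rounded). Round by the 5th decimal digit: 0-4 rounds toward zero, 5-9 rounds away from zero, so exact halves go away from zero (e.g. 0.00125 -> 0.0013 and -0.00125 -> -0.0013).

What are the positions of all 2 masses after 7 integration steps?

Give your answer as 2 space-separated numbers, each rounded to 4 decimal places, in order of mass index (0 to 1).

Step 0: x=[7.0000 13.0000] v=[0.0000 0.0000]
Step 1: x=[7.0000 13.0000] v=[0.0000 0.0000]
Step 2: x=[7.0000 13.0000] v=[0.0000 0.0000]
Step 3: x=[7.0000 13.0000] v=[0.0000 0.0000]
Step 4: x=[7.0000 13.0000] v=[0.0000 0.0000]
Step 5: x=[7.0000 13.0000] v=[0.0000 0.0000]
Step 6: x=[7.0000 13.0000] v=[0.0000 0.0000]
Step 7: x=[7.0000 13.0000] v=[0.0000 0.0000]

Answer: 7.0000 13.0000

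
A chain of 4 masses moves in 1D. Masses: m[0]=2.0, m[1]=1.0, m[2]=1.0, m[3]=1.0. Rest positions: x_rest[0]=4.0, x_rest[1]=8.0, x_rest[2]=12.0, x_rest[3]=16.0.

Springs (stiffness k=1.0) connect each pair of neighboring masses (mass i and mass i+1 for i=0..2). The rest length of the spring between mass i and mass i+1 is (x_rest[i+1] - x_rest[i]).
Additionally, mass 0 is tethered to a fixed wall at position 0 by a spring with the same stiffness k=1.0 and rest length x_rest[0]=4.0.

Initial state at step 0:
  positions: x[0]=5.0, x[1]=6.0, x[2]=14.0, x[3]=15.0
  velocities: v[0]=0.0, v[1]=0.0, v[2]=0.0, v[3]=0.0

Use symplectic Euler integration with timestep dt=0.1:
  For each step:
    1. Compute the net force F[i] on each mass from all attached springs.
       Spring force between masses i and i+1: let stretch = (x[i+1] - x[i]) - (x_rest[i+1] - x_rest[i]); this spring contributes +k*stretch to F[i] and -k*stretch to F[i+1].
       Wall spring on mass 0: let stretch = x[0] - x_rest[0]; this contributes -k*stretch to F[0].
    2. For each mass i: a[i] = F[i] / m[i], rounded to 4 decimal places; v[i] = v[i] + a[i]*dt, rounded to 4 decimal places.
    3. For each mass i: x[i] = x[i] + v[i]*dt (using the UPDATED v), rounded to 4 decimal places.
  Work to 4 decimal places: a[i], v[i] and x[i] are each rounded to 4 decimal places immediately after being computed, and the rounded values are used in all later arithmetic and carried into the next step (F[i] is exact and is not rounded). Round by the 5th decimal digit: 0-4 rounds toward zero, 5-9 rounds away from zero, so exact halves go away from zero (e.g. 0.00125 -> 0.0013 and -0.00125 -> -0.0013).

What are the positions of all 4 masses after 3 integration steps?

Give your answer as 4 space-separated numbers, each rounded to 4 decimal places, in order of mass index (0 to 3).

Step 0: x=[5.0000 6.0000 14.0000 15.0000] v=[0.0000 0.0000 0.0000 0.0000]
Step 1: x=[4.9800 6.0700 13.9300 15.0300] v=[-0.2000 0.7000 -0.7000 0.3000]
Step 2: x=[4.9406 6.2077 13.7924 15.0890] v=[-0.3945 1.3770 -1.3760 0.5900]
Step 3: x=[4.8828 6.4086 13.5919 15.1750] v=[-0.5782 2.0088 -2.0048 0.8603]

Answer: 4.8828 6.4086 13.5919 15.1750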